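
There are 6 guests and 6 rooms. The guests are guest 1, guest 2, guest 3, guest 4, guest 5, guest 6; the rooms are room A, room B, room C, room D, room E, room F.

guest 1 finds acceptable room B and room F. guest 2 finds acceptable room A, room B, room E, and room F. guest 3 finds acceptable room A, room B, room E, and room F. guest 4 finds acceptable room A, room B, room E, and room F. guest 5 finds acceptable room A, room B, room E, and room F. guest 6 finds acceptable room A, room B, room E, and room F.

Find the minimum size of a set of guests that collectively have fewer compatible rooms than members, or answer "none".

Take S = {guest 1, guest 2, guest 3, guest 4, guest 5}. Its neighbourhood is {room A, room B, room E, room F}, so |N(S)| = 4 < |S| = 5.
Every subset of size less than 5 has at least as many neighbours as members, so 5 is the minimum.

5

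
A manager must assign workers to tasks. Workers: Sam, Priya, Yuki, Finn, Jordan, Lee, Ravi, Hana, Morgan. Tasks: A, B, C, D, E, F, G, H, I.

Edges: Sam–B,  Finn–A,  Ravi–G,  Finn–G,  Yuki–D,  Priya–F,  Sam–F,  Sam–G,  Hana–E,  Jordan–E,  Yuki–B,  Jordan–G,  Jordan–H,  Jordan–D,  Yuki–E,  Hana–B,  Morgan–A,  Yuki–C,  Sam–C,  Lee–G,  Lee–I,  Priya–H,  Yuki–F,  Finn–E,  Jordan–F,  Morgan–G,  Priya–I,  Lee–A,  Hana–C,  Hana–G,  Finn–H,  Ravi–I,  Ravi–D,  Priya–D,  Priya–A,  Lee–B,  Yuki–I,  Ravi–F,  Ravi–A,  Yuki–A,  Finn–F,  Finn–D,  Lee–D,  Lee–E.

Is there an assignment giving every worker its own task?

One maximum matching: Sam-B, Priya-I, Yuki-C, Finn-A, Jordan-H, Lee-D, Ravi-F, Hana-E, Morgan-G.
Every worker is matched, so this is a perfect matching.

Yes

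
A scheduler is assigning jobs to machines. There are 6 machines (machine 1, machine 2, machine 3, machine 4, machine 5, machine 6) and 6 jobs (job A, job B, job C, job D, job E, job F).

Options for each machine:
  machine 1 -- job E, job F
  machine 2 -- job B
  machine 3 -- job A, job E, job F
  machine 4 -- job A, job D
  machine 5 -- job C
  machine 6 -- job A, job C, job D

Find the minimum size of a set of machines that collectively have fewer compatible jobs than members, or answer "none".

none

A matching saturating every machine exists, for instance machine 1→job E, machine 2→job B, machine 3→job F, machine 4→job D, machine 5→job C, machine 6→job A.
By Hall's marriage theorem, this means |N(S)| ≥ |S| for every subset S, so no violating subset exists.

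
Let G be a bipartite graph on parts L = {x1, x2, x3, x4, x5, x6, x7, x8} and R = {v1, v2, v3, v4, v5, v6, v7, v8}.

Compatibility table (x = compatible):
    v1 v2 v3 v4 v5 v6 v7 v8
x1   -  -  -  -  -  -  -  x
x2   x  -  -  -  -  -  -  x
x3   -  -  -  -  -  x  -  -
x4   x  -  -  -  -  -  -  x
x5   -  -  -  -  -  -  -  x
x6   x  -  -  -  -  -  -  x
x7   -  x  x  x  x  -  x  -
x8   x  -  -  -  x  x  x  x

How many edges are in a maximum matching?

A valid assignment of size 5: x1→v8, x2→v1, x3→v6, x7→v3, x8→v5.
The set {x1, x2, x4, x5, x6} has only 2 neighbours ({v1, v8}), so by Hall's theorem at most 5 of the 8 left vertices can be matched.

5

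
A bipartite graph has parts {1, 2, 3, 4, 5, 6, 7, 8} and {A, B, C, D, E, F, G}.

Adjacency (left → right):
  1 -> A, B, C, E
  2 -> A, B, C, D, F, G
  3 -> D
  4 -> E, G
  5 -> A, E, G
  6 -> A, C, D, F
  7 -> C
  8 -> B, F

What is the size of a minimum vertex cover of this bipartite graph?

7

A maximum matching has 7 edges (e.g. 1–B, 2–A, 3–D, 4–G, 5–E, 6–F, 7–C).
By König's theorem the minimum vertex cover has the same size. One such cover is {A, B, C, D, E, F, G}.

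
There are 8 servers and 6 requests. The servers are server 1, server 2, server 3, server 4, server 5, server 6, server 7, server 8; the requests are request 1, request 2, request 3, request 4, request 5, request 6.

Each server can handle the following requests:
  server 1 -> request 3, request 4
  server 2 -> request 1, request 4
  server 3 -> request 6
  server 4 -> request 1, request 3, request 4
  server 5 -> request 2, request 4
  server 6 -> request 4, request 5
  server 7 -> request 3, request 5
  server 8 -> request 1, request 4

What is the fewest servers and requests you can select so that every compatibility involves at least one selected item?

6

{server 3, server 5, request 1, request 3, request 4, request 5} is a vertex cover of size 6: every edge has an endpoint in this set.
No smaller cover exists because server 1–request 3, server 2–request 1, server 3–request 6, server 4–request 4, server 5–request 2, server 6–request 5 is a matching of size 6, and a cover must include an endpoint of each of these disjoint edges (König's theorem).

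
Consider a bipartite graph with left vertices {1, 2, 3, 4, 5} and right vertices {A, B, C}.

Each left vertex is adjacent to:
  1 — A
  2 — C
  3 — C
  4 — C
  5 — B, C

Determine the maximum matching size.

A valid assignment of size 3: 1–A, 2–C, 5–B.
The set {2, 3, 4} has only 1 neighbour ({C}), so by Hall's theorem at most 3 of the 5 left vertices can be matched.

3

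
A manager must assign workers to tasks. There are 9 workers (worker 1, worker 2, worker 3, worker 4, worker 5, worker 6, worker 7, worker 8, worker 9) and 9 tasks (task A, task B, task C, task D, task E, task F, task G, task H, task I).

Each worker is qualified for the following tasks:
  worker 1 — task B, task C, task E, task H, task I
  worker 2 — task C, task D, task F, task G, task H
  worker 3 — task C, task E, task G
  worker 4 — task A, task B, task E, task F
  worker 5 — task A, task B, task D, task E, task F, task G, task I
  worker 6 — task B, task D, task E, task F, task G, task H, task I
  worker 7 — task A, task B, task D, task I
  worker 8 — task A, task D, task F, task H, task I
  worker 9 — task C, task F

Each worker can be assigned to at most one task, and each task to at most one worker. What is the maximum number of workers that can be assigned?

For example, pair worker 1–task I, worker 2–task C, worker 3–task G, worker 4–task E, worker 5–task A, worker 6–task H, worker 7–task B, worker 8–task D, worker 9–task F.
This saturates every worker, so 9 is the maximum.

9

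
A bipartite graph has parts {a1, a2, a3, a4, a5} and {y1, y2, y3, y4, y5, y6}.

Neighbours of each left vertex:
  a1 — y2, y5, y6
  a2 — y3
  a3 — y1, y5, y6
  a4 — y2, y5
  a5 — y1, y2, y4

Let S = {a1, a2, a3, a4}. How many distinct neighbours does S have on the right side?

The union of neighbours of {a1, a2, a3, a4} is {y1, y2, y3, y5, y6}, which has 5 elements.
Since |N(S)| = 5 ≥ |S| = 4, Hall's condition holds for this subset.

5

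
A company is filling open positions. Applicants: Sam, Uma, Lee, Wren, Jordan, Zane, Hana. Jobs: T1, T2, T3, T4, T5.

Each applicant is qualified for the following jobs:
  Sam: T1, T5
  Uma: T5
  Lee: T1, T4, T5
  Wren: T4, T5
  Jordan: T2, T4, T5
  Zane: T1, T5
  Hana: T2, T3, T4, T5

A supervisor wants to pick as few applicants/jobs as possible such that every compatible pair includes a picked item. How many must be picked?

5

{Jordan, Hana, T1, T4, T5} is a vertex cover of size 5: every edge has an endpoint in this set.
No smaller cover exists because Sam–T1, Uma–T5, Lee–T4, Jordan–T2, Hana–T3 is a matching of size 5, and a cover must include an endpoint of each of these disjoint edges (König's theorem).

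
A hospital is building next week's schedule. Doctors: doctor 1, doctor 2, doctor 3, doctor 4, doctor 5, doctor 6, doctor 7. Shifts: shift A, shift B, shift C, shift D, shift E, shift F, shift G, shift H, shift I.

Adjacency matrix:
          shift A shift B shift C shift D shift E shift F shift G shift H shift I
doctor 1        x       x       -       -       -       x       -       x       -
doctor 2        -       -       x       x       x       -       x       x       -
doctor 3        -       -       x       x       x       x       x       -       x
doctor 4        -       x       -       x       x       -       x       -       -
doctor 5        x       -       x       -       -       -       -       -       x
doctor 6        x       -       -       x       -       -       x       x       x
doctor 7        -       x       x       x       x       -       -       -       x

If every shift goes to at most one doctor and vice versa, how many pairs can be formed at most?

7

One maximum matching: doctor 1→shift F, doctor 2→shift H, doctor 3→shift G, doctor 4→shift E, doctor 5→shift A, doctor 6→shift D, doctor 7→shift I.
All 7 doctors are matched, so no larger matching exists.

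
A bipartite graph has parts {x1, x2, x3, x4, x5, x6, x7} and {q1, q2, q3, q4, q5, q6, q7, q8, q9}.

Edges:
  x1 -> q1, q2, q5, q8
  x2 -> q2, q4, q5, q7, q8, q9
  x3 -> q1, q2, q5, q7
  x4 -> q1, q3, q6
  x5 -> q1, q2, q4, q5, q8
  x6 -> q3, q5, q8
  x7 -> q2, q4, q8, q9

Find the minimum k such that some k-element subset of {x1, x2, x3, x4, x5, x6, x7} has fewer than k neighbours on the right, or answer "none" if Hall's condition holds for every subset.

none

A matching saturating every left vertex exists, for instance x1→q2, x2→q9, x3→q7, x4→q6, x5→q4, x6→q5, x7→q8.
By Hall's marriage theorem, this means |N(S)| ≥ |S| for every subset S, so no violating subset exists.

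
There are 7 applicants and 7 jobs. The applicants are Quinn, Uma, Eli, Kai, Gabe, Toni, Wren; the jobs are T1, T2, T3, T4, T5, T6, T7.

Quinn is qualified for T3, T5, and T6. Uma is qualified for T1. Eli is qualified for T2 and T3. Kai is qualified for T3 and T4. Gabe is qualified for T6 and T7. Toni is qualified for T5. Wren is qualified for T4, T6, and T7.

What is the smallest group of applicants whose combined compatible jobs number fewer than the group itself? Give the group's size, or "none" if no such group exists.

A matching saturating every applicant exists, for instance Quinn→T3, Uma→T1, Eli→T2, Kai→T4, Gabe→T6, Toni→T5, Wren→T7.
By Hall's marriage theorem, this means |N(S)| ≥ |S| for every subset S, so no violating subset exists.

none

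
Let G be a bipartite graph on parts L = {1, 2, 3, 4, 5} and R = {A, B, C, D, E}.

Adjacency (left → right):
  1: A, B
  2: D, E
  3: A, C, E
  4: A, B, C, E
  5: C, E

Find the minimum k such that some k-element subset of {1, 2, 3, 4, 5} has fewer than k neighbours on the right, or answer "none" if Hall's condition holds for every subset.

A matching saturating every left vertex exists, for instance 1→A, 2→D, 3→C, 4→B, 5→E.
By Hall's marriage theorem, this means |N(S)| ≥ |S| for every subset S, so no violating subset exists.

none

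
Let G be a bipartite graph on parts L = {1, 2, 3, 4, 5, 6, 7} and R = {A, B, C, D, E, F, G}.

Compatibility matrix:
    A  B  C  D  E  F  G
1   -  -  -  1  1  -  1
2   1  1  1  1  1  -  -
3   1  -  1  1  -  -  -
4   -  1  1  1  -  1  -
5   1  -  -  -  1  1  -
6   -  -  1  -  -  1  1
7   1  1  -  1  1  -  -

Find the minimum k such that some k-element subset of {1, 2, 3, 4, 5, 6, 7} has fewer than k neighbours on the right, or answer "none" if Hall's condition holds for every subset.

none

A matching saturating every left vertex exists, for instance 1→G, 2→A, 3→D, 4→F, 5→E, 6→C, 7→B.
By Hall's marriage theorem, this means |N(S)| ≥ |S| for every subset S, so no violating subset exists.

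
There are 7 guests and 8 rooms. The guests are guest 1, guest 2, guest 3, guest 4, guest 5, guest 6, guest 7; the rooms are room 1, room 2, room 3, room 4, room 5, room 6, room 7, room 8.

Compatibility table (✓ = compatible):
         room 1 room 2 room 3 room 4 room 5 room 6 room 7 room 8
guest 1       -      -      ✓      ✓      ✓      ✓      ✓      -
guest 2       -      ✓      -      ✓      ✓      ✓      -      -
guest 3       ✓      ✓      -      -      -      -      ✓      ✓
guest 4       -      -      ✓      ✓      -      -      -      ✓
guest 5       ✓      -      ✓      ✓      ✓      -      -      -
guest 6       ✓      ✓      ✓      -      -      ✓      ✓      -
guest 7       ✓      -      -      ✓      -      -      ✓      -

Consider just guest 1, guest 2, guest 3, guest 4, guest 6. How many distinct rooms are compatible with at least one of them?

The union of neighbours of {guest 1, guest 2, guest 3, guest 4, guest 6} is {room 1, room 2, room 3, room 4, room 5, room 6, room 7, room 8}, which has 8 elements.
Since |N(S)| = 8 ≥ |S| = 5, Hall's condition holds for this subset.

8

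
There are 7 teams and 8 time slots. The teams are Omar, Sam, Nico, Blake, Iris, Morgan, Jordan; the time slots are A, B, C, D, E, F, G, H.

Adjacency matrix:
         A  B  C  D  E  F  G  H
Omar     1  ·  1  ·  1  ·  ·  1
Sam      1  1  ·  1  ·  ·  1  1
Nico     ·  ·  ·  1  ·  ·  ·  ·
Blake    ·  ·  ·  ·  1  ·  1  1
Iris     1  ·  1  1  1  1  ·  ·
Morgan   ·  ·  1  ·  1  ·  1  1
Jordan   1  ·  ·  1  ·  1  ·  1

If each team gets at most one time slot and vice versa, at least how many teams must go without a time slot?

0

One maximum matching: Omar→H, Sam→G, Nico→D, Blake→E, Iris→A, Morgan→C, Jordan→F.
This saturates every team, so 7 is the maximum.
That matches 7 of the 7, leaving 0 unmatched; no matching can do better.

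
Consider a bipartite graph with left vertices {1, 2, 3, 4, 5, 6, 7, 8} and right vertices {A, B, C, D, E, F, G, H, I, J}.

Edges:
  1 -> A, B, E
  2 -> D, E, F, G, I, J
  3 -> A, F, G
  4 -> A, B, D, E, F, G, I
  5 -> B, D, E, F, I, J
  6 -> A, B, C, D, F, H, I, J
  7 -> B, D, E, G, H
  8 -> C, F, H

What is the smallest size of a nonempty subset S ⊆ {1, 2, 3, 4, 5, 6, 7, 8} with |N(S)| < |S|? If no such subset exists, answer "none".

A matching saturating every left vertex exists, for instance 1→B, 2→D, 3→G, 4→A, 5→I, 6→J, 7→E, 8→F.
By Hall's marriage theorem, this means |N(S)| ≥ |S| for every subset S, so no violating subset exists.

none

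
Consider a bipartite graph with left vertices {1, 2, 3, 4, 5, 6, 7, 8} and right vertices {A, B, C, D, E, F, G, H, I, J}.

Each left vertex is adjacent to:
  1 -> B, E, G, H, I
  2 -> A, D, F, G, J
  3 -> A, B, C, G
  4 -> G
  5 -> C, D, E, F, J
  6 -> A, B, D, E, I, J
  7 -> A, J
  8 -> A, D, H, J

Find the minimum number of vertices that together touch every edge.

The 8 edges 1–H, 2–D, 3–B, 4–G, 5–F, 6–E, 7–A, 8–J form a matching, so any vertex cover needs at least 8 vertices (one per matched edge).
Conversely {1, 2, 3, 4, 5, 6, 7, 8} meets every edge and has exactly 8 vertices, so 8 is optimal.

8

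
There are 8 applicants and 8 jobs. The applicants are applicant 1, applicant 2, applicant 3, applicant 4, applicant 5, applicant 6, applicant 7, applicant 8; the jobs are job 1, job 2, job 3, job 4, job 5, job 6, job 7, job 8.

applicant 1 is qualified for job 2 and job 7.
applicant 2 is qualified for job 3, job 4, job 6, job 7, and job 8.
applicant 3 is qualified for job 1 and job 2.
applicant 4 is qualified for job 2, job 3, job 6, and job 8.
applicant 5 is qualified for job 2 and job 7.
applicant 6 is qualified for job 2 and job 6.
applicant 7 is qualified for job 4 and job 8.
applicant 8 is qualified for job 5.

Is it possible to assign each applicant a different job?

Yes

A valid assignment of size 8: applicant 1-job 7, applicant 2-job 8, applicant 3-job 1, applicant 4-job 3, applicant 5-job 2, applicant 6-job 6, applicant 7-job 4, applicant 8-job 5.
Every applicant is matched, so this is a perfect matching.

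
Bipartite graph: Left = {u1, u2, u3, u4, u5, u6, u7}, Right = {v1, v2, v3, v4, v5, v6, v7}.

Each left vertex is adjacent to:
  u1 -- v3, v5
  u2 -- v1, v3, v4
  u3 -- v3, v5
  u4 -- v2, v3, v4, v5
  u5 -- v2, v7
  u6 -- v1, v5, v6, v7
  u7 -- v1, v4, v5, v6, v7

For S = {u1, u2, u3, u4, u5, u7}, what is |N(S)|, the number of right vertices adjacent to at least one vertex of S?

The union of neighbours of {u1, u2, u3, u4, u5, u7} is {v1, v2, v3, v4, v5, v6, v7}, which has 7 elements.
Since |N(S)| = 7 ≥ |S| = 6, Hall's condition holds for this subset.

7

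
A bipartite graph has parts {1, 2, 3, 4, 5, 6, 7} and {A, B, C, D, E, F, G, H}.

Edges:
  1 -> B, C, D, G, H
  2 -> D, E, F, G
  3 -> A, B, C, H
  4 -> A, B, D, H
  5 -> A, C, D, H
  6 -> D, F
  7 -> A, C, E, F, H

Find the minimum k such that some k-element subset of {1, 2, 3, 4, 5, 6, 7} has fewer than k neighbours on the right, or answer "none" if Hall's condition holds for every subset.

none

A matching saturating every left vertex exists, for instance 1→G, 2→E, 3→B, 4→D, 5→C, 6→F, 7→A.
By Hall's marriage theorem, this means |N(S)| ≥ |S| for every subset S, so no violating subset exists.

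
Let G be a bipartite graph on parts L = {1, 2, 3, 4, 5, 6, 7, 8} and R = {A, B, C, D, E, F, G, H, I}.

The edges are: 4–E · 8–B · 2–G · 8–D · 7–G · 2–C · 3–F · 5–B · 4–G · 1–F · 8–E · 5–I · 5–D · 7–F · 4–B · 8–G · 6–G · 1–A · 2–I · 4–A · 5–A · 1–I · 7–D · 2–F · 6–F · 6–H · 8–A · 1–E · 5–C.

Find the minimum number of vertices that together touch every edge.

8

{1, 2, 3, 4, 5, 6, 7, 8} is a vertex cover of size 8: every edge has an endpoint in this set.
No smaller cover exists because 1–E, 2–C, 3–F, 4–B, 5–A, 6–H, 7–D, 8–G is a matching of size 8, and a cover must include an endpoint of each of these disjoint edges (König's theorem).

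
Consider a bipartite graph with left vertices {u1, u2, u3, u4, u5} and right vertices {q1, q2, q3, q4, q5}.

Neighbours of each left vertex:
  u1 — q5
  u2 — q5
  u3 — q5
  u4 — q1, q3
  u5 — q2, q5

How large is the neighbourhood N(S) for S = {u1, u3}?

The union of neighbours of {u1, u3} is {q5}, which has 1 element.
Since |N(S)| = 1 < |S| = 2, Hall's condition fails for this subset.

1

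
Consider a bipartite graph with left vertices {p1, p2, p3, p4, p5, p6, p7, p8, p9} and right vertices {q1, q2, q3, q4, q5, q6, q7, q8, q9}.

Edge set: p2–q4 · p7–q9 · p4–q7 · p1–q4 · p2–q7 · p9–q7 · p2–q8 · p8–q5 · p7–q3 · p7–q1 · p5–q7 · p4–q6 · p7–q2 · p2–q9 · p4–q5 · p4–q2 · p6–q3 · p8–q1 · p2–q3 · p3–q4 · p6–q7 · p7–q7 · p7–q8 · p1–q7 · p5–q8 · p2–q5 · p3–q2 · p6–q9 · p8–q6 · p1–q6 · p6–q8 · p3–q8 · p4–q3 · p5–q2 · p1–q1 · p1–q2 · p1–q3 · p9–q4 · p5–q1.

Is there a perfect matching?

Yes

One maximum matching: p1-q4, p2-q9, p3-q2, p4-q6, p5-q1, p6-q8, p7-q3, p8-q5, p9-q7.
All 9 left vertices are covered.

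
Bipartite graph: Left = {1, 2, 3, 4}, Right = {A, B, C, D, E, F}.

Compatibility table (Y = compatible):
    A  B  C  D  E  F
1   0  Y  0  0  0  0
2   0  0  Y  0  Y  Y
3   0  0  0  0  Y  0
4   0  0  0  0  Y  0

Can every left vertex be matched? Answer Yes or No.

The set {3, 4} has only 1 neighbour ({E}), so by Hall's theorem at most 3 of the 4 left vertices can be matched.
Hence no matching covers every left vertex.

No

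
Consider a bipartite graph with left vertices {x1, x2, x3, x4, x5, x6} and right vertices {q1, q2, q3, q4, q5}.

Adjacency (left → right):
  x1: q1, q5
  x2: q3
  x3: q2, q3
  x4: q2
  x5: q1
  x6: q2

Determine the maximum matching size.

A valid assignment of size 4: x1–q5, x2–q3, x3–q2, x5–q1.
The set {x2, x3, x4, x6} has only 2 neighbours ({q2, q3}), so by Hall's theorem at most 4 of the 6 left vertices can be matched.

4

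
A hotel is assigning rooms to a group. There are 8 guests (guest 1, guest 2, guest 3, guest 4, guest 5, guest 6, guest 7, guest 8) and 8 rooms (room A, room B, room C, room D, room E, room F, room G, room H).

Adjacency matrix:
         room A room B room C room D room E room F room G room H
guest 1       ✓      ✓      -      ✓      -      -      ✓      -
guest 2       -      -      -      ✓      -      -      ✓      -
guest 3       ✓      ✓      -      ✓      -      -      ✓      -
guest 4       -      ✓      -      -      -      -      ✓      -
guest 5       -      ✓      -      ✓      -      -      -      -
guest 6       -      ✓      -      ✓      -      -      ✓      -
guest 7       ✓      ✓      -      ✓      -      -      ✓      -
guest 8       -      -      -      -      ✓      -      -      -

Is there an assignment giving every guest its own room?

No

The set {guest 1, guest 2, guest 3, guest 4, guest 5, guest 6, guest 7} has only 4 neighbours ({room A, room B, room D, room G}), so by Hall's theorem at most 5 of the 8 guests can be matched.
Hence no matching covers every guest.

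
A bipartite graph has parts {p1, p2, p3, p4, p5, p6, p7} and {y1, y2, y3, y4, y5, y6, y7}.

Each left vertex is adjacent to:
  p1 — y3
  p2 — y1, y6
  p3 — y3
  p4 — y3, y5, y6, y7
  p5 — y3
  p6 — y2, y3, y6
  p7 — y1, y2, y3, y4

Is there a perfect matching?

The set {p1, p3, p5} has only 1 neighbour ({y3}), so by Hall's theorem at most 5 of the 7 left vertices can be matched.
Hence no matching covers every left vertex.

No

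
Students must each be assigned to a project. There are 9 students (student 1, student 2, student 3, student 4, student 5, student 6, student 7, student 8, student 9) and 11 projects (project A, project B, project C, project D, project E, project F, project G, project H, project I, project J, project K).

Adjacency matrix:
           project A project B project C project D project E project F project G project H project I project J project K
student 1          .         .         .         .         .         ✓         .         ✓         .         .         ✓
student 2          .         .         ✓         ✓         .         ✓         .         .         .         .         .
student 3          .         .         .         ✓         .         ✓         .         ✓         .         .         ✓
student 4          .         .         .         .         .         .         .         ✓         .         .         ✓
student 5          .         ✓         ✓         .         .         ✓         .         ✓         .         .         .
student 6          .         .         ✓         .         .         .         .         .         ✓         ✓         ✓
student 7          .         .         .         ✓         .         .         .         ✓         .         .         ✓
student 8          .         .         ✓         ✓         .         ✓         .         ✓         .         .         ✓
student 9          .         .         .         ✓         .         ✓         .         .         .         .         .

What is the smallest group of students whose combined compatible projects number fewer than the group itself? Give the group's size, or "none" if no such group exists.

5

Take S = {student 1, student 3, student 4, student 7, student 9}. Its neighbourhood is {project D, project F, project H, project K}, so |N(S)| = 4 < |S| = 5.
Every subset of size less than 5 has at least as many neighbours as members, so 5 is the minimum.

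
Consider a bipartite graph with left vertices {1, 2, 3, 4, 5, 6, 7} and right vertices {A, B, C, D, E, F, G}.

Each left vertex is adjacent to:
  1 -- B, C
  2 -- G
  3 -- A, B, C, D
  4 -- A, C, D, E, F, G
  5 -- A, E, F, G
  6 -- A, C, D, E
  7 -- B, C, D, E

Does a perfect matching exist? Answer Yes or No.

For example, pair 1-C, 2-G, 3-D, 4-A, 5-F, 6-E, 7-B.
All 7 left vertices are covered.

Yes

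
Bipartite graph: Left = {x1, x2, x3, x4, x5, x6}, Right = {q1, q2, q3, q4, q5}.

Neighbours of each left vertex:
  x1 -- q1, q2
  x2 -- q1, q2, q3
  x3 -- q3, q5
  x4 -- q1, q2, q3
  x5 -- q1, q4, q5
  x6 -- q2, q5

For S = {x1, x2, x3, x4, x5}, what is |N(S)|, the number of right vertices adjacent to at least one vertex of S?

The union of neighbours of {x1, x2, x3, x4, x5} is {q1, q2, q3, q4, q5}, which has 5 elements.
Since |N(S)| = 5 ≥ |S| = 5, Hall's condition holds for this subset.

5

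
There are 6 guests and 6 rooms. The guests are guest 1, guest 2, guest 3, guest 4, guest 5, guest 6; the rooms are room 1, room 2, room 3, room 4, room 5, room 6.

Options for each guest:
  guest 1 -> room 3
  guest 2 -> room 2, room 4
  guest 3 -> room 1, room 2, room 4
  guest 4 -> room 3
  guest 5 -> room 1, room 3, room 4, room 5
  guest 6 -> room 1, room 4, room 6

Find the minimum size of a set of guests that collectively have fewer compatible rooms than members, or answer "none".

2

Take S = {guest 1, guest 4}. Its neighbourhood is {room 3}, so |N(S)| = 1 < |S| = 2.
No single vertex violates Hall's condition since each has at least one neighbour, so 2 is the minimum.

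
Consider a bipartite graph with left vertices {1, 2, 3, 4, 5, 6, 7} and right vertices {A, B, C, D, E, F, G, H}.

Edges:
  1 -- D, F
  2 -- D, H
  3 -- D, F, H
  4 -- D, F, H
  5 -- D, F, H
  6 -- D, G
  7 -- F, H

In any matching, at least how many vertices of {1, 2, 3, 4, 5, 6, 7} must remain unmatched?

A valid assignment of size 4: 1-D, 2-H, 3-F, 6-G.
The set {1, 2, 3, 4, 5, 7} has only 3 neighbours ({D, F, H}), so by Hall's theorem at most 4 of the 7 left vertices can be matched.
That matches 4 of the 7, leaving 3 unmatched; no matching can do better.

3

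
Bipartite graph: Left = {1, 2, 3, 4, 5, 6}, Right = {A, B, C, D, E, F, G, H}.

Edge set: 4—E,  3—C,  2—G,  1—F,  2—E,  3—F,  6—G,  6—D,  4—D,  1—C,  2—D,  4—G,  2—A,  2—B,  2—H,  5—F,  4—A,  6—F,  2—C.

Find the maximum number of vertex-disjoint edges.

One maximum matching: 1-C, 2-G, 3-F, 4-E, 6-D.
The set {1, 3, 5} has only 2 neighbours ({C, F}), so by Hall's theorem at most 5 of the 6 left vertices can be matched.

5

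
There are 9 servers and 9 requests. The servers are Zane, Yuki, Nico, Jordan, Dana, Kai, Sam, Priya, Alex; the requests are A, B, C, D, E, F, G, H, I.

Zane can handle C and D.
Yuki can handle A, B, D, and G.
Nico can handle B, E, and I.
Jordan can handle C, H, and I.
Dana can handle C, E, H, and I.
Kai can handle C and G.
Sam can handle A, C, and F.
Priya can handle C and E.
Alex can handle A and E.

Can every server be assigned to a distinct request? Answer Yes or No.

For example, pair Zane–D, Yuki–A, Nico–B, Jordan–I, Dana–H, Kai–G, Sam–F, Priya–C, Alex–E.
Every server is matched, so this is a perfect matching.

Yes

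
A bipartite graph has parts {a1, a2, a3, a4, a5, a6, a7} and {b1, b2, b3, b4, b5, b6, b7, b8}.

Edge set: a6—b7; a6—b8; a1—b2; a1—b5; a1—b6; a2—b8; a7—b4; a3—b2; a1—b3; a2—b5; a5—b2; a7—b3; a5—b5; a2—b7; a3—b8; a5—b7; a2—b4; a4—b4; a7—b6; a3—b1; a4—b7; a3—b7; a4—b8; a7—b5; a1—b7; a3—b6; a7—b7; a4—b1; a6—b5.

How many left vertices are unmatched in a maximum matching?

0

One maximum matching: a1→b2, a2→b4, a3→b6, a4→b1, a5→b5, a6→b8, a7→b7.
All 7 left vertices are matched, so no larger matching exists.
That matches 7 of the 7, leaving 0 unmatched; no matching can do better.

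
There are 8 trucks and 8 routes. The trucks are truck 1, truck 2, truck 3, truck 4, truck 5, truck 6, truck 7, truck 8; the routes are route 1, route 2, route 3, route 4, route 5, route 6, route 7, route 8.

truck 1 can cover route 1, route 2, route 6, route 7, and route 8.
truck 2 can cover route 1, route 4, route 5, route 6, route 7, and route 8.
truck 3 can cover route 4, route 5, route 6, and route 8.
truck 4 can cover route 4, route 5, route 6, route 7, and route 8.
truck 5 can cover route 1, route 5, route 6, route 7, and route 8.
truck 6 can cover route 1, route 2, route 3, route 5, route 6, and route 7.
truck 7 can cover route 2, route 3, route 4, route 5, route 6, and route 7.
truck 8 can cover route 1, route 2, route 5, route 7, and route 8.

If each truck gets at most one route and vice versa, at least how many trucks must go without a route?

0

A valid assignment of size 8: truck 1-route 8, truck 2-route 4, truck 3-route 5, truck 4-route 6, truck 5-route 7, truck 6-route 1, truck 7-route 3, truck 8-route 2.
This saturates every truck, so 8 is the maximum.
That matches 8 of the 8, leaving 0 unmatched; no matching can do better.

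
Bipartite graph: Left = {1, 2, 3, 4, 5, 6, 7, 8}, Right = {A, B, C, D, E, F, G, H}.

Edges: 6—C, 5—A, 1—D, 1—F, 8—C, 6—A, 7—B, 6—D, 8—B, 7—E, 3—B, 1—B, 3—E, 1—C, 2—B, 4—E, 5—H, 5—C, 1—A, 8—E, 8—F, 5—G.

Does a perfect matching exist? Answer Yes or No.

The set {2, 3, 4, 7} has only 2 neighbours ({B, E}), so by Hall's theorem at most 6 of the 8 left vertices can be matched.
Hence no matching covers every left vertex.

No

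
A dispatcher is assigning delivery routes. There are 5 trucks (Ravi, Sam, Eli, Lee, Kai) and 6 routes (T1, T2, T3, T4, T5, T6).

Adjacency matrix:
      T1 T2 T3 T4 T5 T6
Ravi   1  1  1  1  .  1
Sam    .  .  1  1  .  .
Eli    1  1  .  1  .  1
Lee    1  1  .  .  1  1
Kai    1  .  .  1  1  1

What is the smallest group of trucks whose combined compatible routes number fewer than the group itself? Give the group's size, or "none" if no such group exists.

A matching saturating every truck exists, for instance Ravi→T3, Sam→T4, Eli→T6, Lee→T2, Kai→T5.
By Hall's marriage theorem, this means |N(S)| ≥ |S| for every subset S, so no violating subset exists.

none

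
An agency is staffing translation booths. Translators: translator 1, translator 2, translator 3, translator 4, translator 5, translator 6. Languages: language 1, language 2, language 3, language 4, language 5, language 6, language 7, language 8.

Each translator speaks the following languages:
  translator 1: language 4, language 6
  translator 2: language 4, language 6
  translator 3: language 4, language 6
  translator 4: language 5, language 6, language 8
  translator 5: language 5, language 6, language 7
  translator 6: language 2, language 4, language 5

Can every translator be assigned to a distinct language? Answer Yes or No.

No

The set {translator 1, translator 2, translator 3} has only 2 neighbours ({language 4, language 6}), so by Hall's theorem at most 5 of the 6 translators can be matched.
Hence no matching covers every translator.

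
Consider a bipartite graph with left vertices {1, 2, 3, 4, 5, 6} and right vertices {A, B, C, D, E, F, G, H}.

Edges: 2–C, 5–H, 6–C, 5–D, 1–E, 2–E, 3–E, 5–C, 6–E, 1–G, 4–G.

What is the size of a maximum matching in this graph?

4

A valid assignment of size 4: 1–G, 2–C, 3–E, 5–D.
The set {1, 2, 3, 4, 6} has only 3 neighbours ({C, E, G}), so by Hall's theorem at most 4 of the 6 left vertices can be matched.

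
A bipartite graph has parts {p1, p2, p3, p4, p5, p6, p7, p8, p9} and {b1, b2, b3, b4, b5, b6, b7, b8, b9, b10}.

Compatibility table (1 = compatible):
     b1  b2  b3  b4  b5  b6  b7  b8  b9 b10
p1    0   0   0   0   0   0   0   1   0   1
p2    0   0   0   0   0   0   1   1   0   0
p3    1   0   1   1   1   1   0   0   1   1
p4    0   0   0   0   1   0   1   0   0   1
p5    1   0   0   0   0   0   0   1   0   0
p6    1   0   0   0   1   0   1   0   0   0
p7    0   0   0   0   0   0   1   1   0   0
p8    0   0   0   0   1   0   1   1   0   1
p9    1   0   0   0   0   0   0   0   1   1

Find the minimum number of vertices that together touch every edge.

7

{p3, p9, b1, b5, b7, b8, b10} is a vertex cover of size 7: every edge has an endpoint in this set.
No smaller cover exists because p1–b10, p2–b8, p3–b6, p4–b7, p5–b1, p6–b5, p9–b9 is a matching of size 7, and a cover must include an endpoint of each of these disjoint edges (König's theorem).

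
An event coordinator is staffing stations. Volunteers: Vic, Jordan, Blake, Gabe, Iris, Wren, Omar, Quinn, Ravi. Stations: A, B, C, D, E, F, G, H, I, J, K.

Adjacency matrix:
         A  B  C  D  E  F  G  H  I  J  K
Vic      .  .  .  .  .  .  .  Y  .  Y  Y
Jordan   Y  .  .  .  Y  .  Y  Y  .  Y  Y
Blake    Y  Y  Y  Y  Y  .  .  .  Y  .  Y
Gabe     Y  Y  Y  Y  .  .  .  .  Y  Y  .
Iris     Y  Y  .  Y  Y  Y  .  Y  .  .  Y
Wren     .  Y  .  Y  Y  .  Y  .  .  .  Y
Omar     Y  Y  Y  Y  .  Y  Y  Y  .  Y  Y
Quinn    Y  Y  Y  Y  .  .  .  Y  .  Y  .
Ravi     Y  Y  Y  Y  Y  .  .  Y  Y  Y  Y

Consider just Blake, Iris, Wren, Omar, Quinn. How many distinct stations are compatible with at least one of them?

The union of neighbours of {Blake, Iris, Wren, Omar, Quinn} is {A, B, C, D, E, F, G, H, I, J, K}, which has 11 elements.
Since |N(S)| = 11 ≥ |S| = 5, Hall's condition holds for this subset.

11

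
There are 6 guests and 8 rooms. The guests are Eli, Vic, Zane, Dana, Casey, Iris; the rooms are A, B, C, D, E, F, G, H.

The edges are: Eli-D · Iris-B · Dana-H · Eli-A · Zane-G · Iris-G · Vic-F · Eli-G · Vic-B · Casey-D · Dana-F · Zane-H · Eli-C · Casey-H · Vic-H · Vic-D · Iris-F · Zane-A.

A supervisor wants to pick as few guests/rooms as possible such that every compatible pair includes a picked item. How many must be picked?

{Eli, Vic, Zane, Dana, Casey, Iris} is a vertex cover of size 6: every edge has an endpoint in this set.
No smaller cover exists because Eli–C, Vic–F, Zane–G, Dana–H, Casey–D, Iris–B is a matching of size 6, and a cover must include an endpoint of each of these disjoint edges (König's theorem).

6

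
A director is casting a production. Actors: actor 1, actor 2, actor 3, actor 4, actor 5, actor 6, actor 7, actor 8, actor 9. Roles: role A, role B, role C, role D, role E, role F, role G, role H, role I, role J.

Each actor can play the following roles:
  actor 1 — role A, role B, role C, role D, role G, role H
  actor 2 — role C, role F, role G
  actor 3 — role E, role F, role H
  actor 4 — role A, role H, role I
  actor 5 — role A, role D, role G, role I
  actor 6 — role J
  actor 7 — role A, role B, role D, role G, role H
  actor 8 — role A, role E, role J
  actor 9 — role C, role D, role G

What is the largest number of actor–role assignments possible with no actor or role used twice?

9

One maximum matching: actor 1-role C, actor 2-role F, actor 3-role E, actor 4-role H, actor 5-role I, actor 6-role J, actor 7-role B, actor 8-role A, actor 9-role G.
All 9 actors are matched, so no larger matching exists.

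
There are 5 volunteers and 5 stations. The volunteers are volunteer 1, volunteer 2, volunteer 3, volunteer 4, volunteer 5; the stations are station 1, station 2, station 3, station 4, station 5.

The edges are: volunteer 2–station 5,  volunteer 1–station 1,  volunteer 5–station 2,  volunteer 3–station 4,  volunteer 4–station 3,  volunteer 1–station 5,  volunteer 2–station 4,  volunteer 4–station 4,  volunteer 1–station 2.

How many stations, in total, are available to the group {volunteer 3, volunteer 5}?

2

The union of neighbours of {volunteer 3, volunteer 5} is {station 2, station 4}, which has 2 elements.
Since |N(S)| = 2 ≥ |S| = 2, Hall's condition holds for this subset.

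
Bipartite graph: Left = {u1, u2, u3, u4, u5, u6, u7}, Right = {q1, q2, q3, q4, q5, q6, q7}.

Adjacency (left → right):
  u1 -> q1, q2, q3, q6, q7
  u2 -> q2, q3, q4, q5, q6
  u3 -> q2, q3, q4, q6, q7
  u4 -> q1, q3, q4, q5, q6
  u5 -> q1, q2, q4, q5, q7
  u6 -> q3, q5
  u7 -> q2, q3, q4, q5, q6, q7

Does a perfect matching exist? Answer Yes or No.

A valid assignment of size 7: u1-q1, u2-q2, u3-q4, u4-q3, u5-q7, u6-q5, u7-q6.
Every left vertex is matched, so this is a perfect matching.

Yes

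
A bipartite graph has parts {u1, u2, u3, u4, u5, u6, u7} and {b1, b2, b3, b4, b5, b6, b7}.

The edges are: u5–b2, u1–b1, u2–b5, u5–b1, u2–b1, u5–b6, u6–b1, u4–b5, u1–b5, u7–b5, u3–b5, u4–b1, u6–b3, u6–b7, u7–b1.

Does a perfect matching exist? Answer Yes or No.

No

The set {u1, u2, u3, u4, u7} has only 2 neighbours ({b1, b5}), so by Hall's theorem at most 4 of the 7 left vertices can be matched.
Hence no matching covers every left vertex.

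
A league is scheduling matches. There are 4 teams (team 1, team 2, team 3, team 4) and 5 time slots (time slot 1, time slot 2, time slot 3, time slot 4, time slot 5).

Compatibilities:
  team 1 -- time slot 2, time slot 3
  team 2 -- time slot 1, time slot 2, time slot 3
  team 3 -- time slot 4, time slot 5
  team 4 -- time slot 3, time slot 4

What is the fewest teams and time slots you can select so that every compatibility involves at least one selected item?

The 4 edges team 1–time slot 3, team 2–time slot 2, team 3–time slot 5, team 4–time slot 4 form a matching, so any vertex cover needs at least 4 vertices (one per matched edge).
Conversely {team 1, team 2, team 3, team 4} meets every edge and has exactly 4 vertices, so 4 is optimal.

4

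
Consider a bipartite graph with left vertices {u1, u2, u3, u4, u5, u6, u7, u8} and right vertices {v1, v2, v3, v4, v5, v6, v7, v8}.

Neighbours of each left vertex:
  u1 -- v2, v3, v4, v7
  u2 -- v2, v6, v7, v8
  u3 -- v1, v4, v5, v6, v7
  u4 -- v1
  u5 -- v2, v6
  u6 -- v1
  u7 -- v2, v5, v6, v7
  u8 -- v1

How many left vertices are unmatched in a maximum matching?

A valid assignment of size 6: u1–v7, u2–v8, u3–v4, u4–v1, u5–v6, u7–v2.
The set {u4, u6, u8} has only 1 neighbour ({v1}), so by Hall's theorem at most 6 of the 8 left vertices can be matched.
That matches 6 of the 8, leaving 2 unmatched; no matching can do better.

2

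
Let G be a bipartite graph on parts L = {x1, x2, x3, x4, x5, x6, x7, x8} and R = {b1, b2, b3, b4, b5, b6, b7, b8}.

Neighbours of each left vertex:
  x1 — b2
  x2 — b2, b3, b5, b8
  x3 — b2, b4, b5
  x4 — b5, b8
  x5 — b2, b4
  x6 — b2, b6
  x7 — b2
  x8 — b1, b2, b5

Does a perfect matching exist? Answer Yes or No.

The set {x1, x7} has only 1 neighbour ({b2}), so by Hall's theorem at most 7 of the 8 left vertices can be matched.
Hence no matching covers every left vertex.

No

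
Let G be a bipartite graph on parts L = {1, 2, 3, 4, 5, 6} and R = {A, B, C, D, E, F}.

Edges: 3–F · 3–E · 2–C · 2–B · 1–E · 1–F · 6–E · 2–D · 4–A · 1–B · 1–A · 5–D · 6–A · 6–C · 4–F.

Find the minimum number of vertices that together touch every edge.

6

The 6 edges 1–B, 2–C, 3–F, 4–A, 5–D, 6–E form a matching, so any vertex cover needs at least 6 vertices (one per matched edge).
Conversely {1, 2, 3, 4, 5, 6} meets every edge and has exactly 6 vertices, so 6 is optimal.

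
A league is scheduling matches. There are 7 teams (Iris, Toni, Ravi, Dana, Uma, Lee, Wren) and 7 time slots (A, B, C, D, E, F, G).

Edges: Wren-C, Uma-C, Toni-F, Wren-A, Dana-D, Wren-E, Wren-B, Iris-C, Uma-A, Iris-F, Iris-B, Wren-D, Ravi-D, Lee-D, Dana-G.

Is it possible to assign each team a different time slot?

No

The set {Ravi, Lee} has only 1 neighbour ({D}), so by Hall's theorem at most 6 of the 7 teams can be matched.
Hence no matching covers every team.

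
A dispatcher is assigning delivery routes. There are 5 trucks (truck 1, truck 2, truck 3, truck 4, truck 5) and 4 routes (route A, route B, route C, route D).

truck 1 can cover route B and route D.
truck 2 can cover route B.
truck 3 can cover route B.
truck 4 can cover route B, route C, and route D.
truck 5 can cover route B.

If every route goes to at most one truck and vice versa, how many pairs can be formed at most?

3

A valid assignment of size 3: truck 1-route D, truck 2-route B, truck 4-route C.
The set {truck 2, truck 3, truck 5} has only 1 neighbour ({route B}), so by Hall's theorem at most 3 of the 5 trucks can be matched.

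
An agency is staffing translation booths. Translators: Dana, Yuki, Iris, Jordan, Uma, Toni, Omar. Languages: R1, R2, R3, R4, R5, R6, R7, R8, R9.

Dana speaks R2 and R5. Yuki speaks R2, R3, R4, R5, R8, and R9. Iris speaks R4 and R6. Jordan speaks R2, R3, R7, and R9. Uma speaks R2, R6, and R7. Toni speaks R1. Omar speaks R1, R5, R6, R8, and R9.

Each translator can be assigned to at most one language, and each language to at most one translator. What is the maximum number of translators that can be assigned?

One maximum matching: Dana–R5, Yuki–R3, Iris–R4, Jordan–R7, Uma–R6, Toni–R1, Omar–R9.
This saturates every translator, so 7 is the maximum.

7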